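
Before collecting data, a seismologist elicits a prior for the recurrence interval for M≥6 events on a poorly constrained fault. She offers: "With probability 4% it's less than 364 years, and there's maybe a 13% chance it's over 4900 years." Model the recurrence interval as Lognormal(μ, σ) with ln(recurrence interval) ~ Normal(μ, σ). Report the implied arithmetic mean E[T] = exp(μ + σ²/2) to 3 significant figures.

E[T] ≈ 2660 years

If T ~ Lognormal(μ,σ) then ln T ~ Normal(μ,σ), so the p-quantile of ln T is μ + z_p·σ.
ln(364) = 5.897 and ln(4900) = 8.497; z_{0.04} = -1.751, z_{0.87} = 1.126.
σ = (8.497 − 5.897)/(1.126 − (-1.751)) = 0.904.
μ = 5.897 − (-1.751)·0.904 = 7.479.
E[T] = exp(μ + σ²/2) = exp(7.479 + 0.4083) = 2660 years.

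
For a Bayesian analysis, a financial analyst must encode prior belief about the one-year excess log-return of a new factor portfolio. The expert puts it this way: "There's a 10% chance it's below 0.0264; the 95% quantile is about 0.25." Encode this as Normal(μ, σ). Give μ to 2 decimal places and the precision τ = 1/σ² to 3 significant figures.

μ = 0.12, τ = 171

The p-quantile of Normal(μ,σ) is μ + z_p·σ, with z_{0.1} = -1.282 and z_{0.95} = 1.645.
Eliminate σ: μ = (z₂·x₁ − z₁·x₂)/(z₂ − z₁) = (1.645·0.0264 − (-1.282)·0.25)/2.926 = 0.12.
Then σ = (x₂ − x₁)/(z₂ − z₁) = (0.25 − 0.0264)/2.926 = 0.08.
Precision τ = 1/σ² = 1/0.07641² = 171.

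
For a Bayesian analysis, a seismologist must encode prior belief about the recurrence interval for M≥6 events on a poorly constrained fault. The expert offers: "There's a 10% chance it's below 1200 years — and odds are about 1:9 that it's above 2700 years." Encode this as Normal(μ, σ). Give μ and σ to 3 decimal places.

The p-quantile of Normal(μ,σ) is μ + z_p·σ, with z_{0.1} = -1.282 and z_{0.9} = 1.282.
Eliminate σ: μ = (z₂·x₁ − z₁·x₂)/(z₂ − z₁) = (1.282·1200 − (-1.282)·2700)/2.563 = 1950.000.
Then σ = (x₂ − x₁)/(z₂ − z₁) = (2700 − 1200)/2.563 = 585.228.

μ = 1950.000, σ = 585.228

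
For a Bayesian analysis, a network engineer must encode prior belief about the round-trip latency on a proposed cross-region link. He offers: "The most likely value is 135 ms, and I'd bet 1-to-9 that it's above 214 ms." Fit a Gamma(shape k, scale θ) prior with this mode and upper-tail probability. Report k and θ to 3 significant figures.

k ≈ 9.84, θ ≈ 15.3

Gamma(k,θ) with k>1 has mode (k−1)θ, so θ = 135/(k−1).
Need P(X < 214) = 0.9 with θ tied to k this way. Start at k = 2, θ = 135: P(X<214) ≈ 0.470.
Too low — raise k to concentrate. Iterating converges to k ≈ 9.84.
Then θ = 135/(9.84−1) ≈ 15.3.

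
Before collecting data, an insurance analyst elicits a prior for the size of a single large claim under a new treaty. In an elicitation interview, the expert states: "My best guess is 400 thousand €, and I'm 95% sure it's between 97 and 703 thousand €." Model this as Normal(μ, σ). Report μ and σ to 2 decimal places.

μ = 400.00, σ = 154.59

A symmetric 95% interval runs μ ± z·σ with z = 1.96.
Half-width = 303, so σ = 303/1.96 = 154.59.
μ is the stated best guess, 400.00.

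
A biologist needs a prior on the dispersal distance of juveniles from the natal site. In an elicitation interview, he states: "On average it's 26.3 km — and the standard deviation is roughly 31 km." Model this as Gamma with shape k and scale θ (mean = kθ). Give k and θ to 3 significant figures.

For Gamma(k, scale θ): mean = kθ, variance = kθ², so CV = 1/√k.
CV = SD/mean = 31/26.3 = 1.179, hence k = 1/CV² = 0.72.
Then θ = mean/k = 26.3/0.72 = 36.5.

k ≈ 0.72, θ ≈ 36.5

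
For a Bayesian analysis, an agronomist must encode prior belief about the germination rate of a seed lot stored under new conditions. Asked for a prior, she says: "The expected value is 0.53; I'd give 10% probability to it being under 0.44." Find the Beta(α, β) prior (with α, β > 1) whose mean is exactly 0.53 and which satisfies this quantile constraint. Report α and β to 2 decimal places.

With mean 0.53 fixed, write α = 0.53s, β = 0.47s where s = α+β.
Need P(θ < 0.44) = 0.1 under Beta(0.53s, 0.47s). Normal approximation: (q−m)/√(m(1−m)/s) ≈ z_{0.1} = -1.28, so s ≈ 0.53·0.47·(-1.28)²/(0.44−0.53)² = 50.5.
At s = 50.5: P(θ<0.44) ≈ 0.100. Adjusting to match 0.1 gives s ≈ 50.47.
So α = 0.53·50.47 ≈ 26.75, β = 0.47·50.47 ≈ 23.72.

α ≈ 26.75, β ≈ 23.72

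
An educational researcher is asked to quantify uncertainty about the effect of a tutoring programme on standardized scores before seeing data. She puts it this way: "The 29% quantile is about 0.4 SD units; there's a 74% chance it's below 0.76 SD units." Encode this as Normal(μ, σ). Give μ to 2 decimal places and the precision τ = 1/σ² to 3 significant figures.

μ = 0.57, τ = 11.1

The p-quantile of Normal(μ,σ) is μ + z_p·σ, with z_{0.29} = -0.5534 and z_{0.74} = 0.6433.
Eliminate σ: μ = (z₂·x₁ − z₁·x₂)/(z₂ − z₁) = (0.6433·0.4 − (-0.5534)·0.76)/1.197 = 0.57.
Then σ = (x₂ − x₁)/(z₂ − z₁) = (0.76 − 0.4)/1.197 = 0.30.
Precision τ = 1/σ² = 1/0.3008² = 11.1.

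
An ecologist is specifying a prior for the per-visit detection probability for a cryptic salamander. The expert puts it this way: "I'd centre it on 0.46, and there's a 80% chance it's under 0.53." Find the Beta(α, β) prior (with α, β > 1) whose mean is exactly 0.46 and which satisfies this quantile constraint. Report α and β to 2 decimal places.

With mean 0.46 fixed, write α = 0.46s, β = 0.54s where s = α+β.
Need P(θ < 0.53) = 0.8 under Beta(0.46s, 0.54s). Normal approximation: (q−m)/√(m(1−m)/s) ≈ z_{0.8} = 0.842, so s ≈ 0.46·0.54·(0.842)²/(0.53−0.46)² = 35.9.
At s = 35.9: P(θ<0.53) ≈ 0.800. Adjusting to match 0.8 gives s ≈ 35.83.
So α = 0.46·35.83 ≈ 16.48, β = 0.54·35.83 ≈ 19.35.

α ≈ 16.48, β ≈ 19.35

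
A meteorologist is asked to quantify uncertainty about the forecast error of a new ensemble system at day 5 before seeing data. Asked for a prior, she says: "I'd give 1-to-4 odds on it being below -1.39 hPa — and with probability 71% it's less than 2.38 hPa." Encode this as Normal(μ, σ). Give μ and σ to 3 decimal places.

μ = 0.884, σ = 2.702

The p-quantile of Normal(μ,σ) is μ + z_p·σ, with z_{0.2} = -0.8416 and z_{0.71} = 0.5534.
Eliminate σ: μ = (z₂·x₁ − z₁·x₂)/(z₂ − z₁) = (0.5534·-1.39 − (-0.8416)·2.38)/1.395 = 0.884.
Then σ = (x₂ − x₁)/(z₂ − z₁) = (2.38 − -1.39)/1.395 = 2.702.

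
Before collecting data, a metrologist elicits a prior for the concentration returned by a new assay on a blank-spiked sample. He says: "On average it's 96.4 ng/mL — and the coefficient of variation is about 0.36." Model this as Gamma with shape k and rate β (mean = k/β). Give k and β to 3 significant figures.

k ≈ 7.72, β ≈ 0.08

For Gamma(k, rate β): mean = k/β, variance = k/β², so CV = 1/√k.
CV = 0.36, hence k = 1/CV² = 7.72.
Then β = k/mean = 7.72/96.4 = 0.08.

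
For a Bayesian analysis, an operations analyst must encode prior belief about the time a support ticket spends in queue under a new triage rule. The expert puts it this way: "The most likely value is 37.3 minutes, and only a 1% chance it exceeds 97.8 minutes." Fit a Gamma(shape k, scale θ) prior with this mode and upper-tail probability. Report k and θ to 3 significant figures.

k ≈ 6, θ ≈ 7.46

Gamma(k,θ) with k>1 has mode (k−1)θ, so θ = 37.3/(k−1).
Need P(X < 97.8) = 0.99 with θ tied to k this way. Start at k = 2, θ = 37.3: P(X<97.8) ≈ 0.737.
Too low — raise k to concentrate. Iterating converges to k ≈ 6.
Then θ = 37.3/(6−1) ≈ 7.46.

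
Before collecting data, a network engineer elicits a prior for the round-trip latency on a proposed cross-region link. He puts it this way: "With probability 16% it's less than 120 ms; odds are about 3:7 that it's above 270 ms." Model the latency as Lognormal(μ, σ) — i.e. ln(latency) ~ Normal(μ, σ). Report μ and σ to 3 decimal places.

If T ~ Lognormal(μ,σ) then ln T ~ Normal(μ,σ), so the p-quantile of ln T is μ + z_p·σ.
ln(120) = 4.787 and ln(270) = 5.598; z_{0.16} = -0.9945, z_{0.7} = 0.5244.
σ = (5.598 − 4.787)/(0.5244 − (-0.9945)) = 0.534.
μ = 4.787 − (-0.9945)·0.534 = 5.318.

μ ≈ 5.318, σ ≈ 0.534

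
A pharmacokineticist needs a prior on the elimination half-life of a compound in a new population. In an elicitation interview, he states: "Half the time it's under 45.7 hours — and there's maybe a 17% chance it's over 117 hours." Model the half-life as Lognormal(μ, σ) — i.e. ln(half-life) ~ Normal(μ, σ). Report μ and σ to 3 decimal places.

μ ≈ 3.822, σ ≈ 0.985

If T ~ Lognormal(μ,σ) then ln T ~ Normal(μ,σ), so the p-quantile of ln T is μ + z_p·σ.
ln(45.7) = 3.822 and ln(117) = 4.762; z_{0.5} = 0, z_{0.83} = 0.9542.
σ = (4.762 − 3.822)/(0.9542 − (0)) = 0.985.
μ = 3.822 − (0)·0.985 = 3.822.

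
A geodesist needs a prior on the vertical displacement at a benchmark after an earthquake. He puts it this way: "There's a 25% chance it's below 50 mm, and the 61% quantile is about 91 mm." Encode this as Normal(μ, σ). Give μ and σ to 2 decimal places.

The p-quantile of Normal(μ,σ) is μ + z_p·σ, with z_{0.25} = -0.6745 and z_{0.61} = 0.2793.
Eliminate σ: μ = (z₂·x₁ − z₁·x₂)/(z₂ − z₁) = (0.2793·50 − (-0.6745)·91)/0.9538 = 78.99.
Then σ = (x₂ − x₁)/(z₂ − z₁) = (91 − 50)/0.9538 = 42.99.

μ = 78.99, σ = 42.99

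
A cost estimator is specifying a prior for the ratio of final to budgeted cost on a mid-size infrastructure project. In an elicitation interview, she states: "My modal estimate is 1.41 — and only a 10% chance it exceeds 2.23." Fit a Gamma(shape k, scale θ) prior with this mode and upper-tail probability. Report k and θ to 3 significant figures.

k ≈ 9.93, θ ≈ 0.158

Gamma(k,θ) with k>1 has mode (k−1)θ, so θ = 1.41/(k−1).
Need P(X < 2.23) = 0.9 with θ tied to k this way. Start at k = 2, θ = 1.41: P(X<2.23) ≈ 0.469.
Too low — raise k to concentrate. Iterating converges to k ≈ 9.93.
Then θ = 1.41/(9.93−1) ≈ 0.158.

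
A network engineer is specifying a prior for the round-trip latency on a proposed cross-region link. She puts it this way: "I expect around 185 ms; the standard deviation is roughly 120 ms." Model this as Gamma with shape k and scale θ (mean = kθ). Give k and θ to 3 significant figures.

k ≈ 2.38, θ ≈ 77.8

For Gamma(k, scale θ): mean = kθ, variance = kθ², so CV = 1/√k.
CV = SD/mean = 120/185 = 0.6486, hence k = 1/CV² = 2.38.
Then θ = mean/k = 185/2.38 = 77.8.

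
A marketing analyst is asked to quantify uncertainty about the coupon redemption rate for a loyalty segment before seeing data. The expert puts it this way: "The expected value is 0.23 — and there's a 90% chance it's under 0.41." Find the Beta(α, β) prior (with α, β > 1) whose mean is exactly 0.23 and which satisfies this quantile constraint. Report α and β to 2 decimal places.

With mean 0.23 fixed, write α = 0.23s, β = 0.77s where s = α+β.
Need P(θ < 0.41) = 0.9 under Beta(0.23s, 0.77s). Normal approximation: (q−m)/√(m(1−m)/s) ≈ z_{0.9} = 1.28, so s ≈ 0.23·0.77·(1.28)²/(0.41−0.23)² = 9.0.
At s = 9.0: P(θ<0.41) ≈ 0.894. Adjusting to match 0.9 gives s ≈ 9.62.
So α = 0.23·9.62 ≈ 2.21, β = 0.77·9.62 ≈ 7.40.

α ≈ 2.21, β ≈ 7.40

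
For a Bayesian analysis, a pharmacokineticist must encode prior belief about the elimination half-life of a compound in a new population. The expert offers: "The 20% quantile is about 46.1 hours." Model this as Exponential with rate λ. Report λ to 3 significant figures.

λ ≈ 0.00484

P(T < 46.1) = 1 − e^(−λ·46.1) = 0.2, so λ = −ln(1−0.2)/46.1 = −ln(0.8)/46.1 = 0.00484.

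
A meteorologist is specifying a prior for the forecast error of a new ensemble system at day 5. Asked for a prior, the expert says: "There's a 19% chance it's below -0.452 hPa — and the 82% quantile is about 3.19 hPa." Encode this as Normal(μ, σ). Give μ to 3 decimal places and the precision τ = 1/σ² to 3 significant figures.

The p-quantile of Normal(μ,σ) is μ + z_p·σ, with z_{0.19} = -0.8779 and z_{0.82} = 0.9154.
Eliminate σ: μ = (z₂·x₁ − z₁·x₂)/(z₂ − z₁) = (0.9154·-0.452 − (-0.8779)·3.19)/1.793 = 1.331.
Then σ = (x₂ − x₁)/(z₂ − z₁) = (3.19 − -0.452)/1.793 = 2.031.
Precision τ = 1/σ² = 1/2.031² = 0.242.

μ = 1.331, τ = 0.242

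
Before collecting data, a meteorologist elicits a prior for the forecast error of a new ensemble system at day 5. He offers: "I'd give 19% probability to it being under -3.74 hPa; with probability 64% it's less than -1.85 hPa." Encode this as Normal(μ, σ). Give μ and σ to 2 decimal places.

The p-quantile of Normal(μ,σ) is μ + z_p·σ, with z_{0.19} = -0.8779 and z_{0.64} = 0.3585.
Eliminate σ: μ = (z₂·x₁ − z₁·x₂)/(z₂ − z₁) = (0.3585·-3.74 − (-0.8779)·-1.85)/1.236 = -2.40.
Then σ = (x₂ − x₁)/(z₂ − z₁) = (-1.85 − -3.74)/1.236 = 1.53.

μ = -2.40, σ = 1.53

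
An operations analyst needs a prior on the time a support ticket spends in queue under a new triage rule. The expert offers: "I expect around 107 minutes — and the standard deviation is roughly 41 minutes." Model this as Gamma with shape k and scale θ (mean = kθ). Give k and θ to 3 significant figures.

k ≈ 6.81, θ ≈ 15.7

For Gamma(k, scale θ): mean = kθ, variance = kθ², so CV = 1/√k.
CV = SD/mean = 41/107 = 0.3832, hence k = 1/CV² = 6.81.
Then θ = mean/k = 107/6.81 = 15.7.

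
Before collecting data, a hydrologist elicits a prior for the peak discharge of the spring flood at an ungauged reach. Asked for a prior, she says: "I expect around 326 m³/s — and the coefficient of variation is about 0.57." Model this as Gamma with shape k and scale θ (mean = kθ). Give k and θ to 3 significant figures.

k ≈ 3.08, θ ≈ 106

For Gamma(k, scale θ): mean = kθ, variance = kθ², so CV = 1/√k.
CV = 0.57, hence k = 1/CV² = 3.08.
Then θ = mean/k = 326/3.08 = 106.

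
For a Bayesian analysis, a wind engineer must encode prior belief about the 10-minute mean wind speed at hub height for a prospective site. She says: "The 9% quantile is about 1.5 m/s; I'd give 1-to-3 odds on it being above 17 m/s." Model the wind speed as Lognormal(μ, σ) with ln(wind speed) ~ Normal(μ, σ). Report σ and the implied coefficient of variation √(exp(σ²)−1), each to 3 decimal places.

If T ~ Lognormal(μ,σ) then ln T ~ Normal(μ,σ), so the p-quantile of ln T is μ + z_p·σ.
ln(1.5) = 0.4055 and ln(17) = 2.833; z_{0.09} = -1.341, z_{0.75} = 0.6745.
σ = (2.833 − 0.4055)/(0.6745 − (-1.341)) = 1.205.
μ = 0.4055 − (-1.341)·1.205 = 2.021.
CV = √(exp(σ²)−1) = √(exp(1.4513)−1) = 1.808.

σ ≈ 1.205, CV ≈ 1.808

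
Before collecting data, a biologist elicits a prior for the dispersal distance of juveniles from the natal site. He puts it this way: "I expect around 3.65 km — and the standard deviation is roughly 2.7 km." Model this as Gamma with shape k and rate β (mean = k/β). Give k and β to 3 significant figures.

k ≈ 1.83, β ≈ 0.501

For Gamma(k, rate β): mean = k/β, variance = k/β², so CV = 1/√k.
CV = SD/mean = 2.7/3.65 = 0.7397, hence k = 1/CV² = 1.83.
Then β = k/mean = 1.83/3.65 = 0.501.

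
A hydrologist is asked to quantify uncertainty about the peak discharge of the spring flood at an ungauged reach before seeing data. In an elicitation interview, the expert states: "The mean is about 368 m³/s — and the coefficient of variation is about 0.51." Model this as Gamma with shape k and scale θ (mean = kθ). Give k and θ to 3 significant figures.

k ≈ 3.84, θ ≈ 95.7

For Gamma(k, scale θ): mean = kθ, variance = kθ², so CV = 1/√k.
CV = 0.51, hence k = 1/CV² = 3.84.
Then θ = mean/k = 368/3.84 = 95.7.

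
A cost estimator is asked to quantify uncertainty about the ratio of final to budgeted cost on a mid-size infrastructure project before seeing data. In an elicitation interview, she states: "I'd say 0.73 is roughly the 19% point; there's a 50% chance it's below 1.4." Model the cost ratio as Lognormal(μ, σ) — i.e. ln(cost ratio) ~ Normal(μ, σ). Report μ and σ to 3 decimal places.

If T ~ Lognormal(μ,σ) then ln T ~ Normal(μ,σ), so the p-quantile of ln T is μ + z_p·σ.
ln(0.73) = -0.3147 and ln(1.4) = 0.3365; z_{0.19} = -0.8779, z_{0.5} = 0.
σ = (0.3365 − -0.3147)/(0 − (-0.8779)) = 0.742.
μ = -0.3147 − (-0.8779)·0.742 = 0.336.

μ ≈ 0.336, σ ≈ 0.742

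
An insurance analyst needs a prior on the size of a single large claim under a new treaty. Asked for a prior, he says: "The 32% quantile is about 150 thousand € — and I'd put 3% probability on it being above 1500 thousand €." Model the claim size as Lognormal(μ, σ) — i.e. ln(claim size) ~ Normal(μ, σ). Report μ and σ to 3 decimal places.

If T ~ Lognormal(μ,σ) then ln T ~ Normal(μ,σ), so the p-quantile of ln T is μ + z_p·σ.
ln(150) = 5.011 and ln(1500) = 7.313; z_{0.32} = -0.4677, z_{0.97} = 1.881.
σ = (7.313 − 5.011)/(1.881 − (-0.4677)) = 0.980.
μ = 5.011 − (-0.4677)·0.980 = 5.469.

μ ≈ 5.469, σ ≈ 0.980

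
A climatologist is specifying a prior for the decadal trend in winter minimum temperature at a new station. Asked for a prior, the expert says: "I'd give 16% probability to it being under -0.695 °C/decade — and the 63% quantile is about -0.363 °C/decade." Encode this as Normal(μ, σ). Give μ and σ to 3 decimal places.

μ = -0.446, σ = 0.250

The p-quantile of Normal(μ,σ) is μ + z_p·σ, with z_{0.16} = -0.9945 and z_{0.63} = 0.3319.
Eliminate σ: μ = (z₂·x₁ − z₁·x₂)/(z₂ − z₁) = (0.3319·-0.695 − (-0.9945)·-0.363)/1.326 = -0.446.
Then σ = (x₂ − x₁)/(z₂ − z₁) = (-0.363 − -0.695)/1.326 = 0.250.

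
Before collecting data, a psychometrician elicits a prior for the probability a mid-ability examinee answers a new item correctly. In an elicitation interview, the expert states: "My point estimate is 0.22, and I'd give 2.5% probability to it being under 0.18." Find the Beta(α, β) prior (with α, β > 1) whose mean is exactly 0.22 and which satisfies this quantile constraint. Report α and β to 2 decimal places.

α ≈ 84.29, β ≈ 298.86

With mean 0.22 fixed, write α = 0.22s, β = 0.78s where s = α+β.
Need P(θ < 0.18) = 0.025 under Beta(0.22s, 0.78s). Normal approximation: (q−m)/√(m(1−m)/s) ≈ z_{0.025} = -1.96, so s ≈ 0.22·0.78·(-1.96)²/(0.18−0.22)² = 412.0.
At s = 412.0: P(θ<0.18) ≈ 0.021. Adjusting to match 0.025 gives s ≈ 383.15.
So α = 0.22·383.15 ≈ 84.29, β = 0.78·383.15 ≈ 298.86.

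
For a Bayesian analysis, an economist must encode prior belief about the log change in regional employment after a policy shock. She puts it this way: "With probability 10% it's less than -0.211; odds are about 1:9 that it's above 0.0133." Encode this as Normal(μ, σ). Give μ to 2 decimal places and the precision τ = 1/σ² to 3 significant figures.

For Normal(μ,σ), the p-quantile is μ + z_p·σ. Here z_{0.1} = -1.282, z_{0.9} = 1.282.
So -0.211 = μ − 1.282σ and 0.0133 = μ + 1.282σ.
Subtracting: σ = (0.0133 − -0.211)/(1.282 − (-1.282)) = 0.09.
Then μ = -0.211 − (-1.282)·0.09 = -0.10.
Precision τ = 1/σ² = 1/0.08751² = 131.

μ = -0.10, τ = 131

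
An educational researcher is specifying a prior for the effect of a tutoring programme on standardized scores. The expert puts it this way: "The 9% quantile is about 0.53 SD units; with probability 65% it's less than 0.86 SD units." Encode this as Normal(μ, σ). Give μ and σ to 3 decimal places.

μ = 0.786, σ = 0.191

The p-quantile of Normal(μ,σ) is μ + z_p·σ, with z_{0.09} = -1.341 and z_{0.65} = 0.3853.
Eliminate σ: μ = (z₂·x₁ − z₁·x₂)/(z₂ − z₁) = (0.3853·0.53 − (-1.341)·0.86)/1.726 = 0.786.
Then σ = (x₂ − x₁)/(z₂ − z₁) = (0.86 − 0.53)/1.726 = 0.191.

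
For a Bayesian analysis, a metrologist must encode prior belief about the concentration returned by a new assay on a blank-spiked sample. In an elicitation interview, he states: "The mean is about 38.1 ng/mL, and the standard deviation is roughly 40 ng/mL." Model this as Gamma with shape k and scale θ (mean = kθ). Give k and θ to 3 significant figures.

For Gamma(k, scale θ): mean = kθ, variance = kθ², so CV = 1/√k.
CV = SD/mean = 40/38.1 = 1.05, hence k = 1/CV² = 0.907.
Then θ = mean/k = 38.1/0.907 = 42.

k ≈ 0.907, θ ≈ 42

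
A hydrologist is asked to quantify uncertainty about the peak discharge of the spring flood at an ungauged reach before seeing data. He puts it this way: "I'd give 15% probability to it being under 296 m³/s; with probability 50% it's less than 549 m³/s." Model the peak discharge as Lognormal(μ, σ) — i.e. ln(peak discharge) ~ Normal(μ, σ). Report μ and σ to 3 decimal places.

If T ~ Lognormal(μ,σ) then ln T ~ Normal(μ,σ), so the p-quantile of ln T is μ + z_p·σ.
ln(296) = 5.69 and ln(549) = 6.308; z_{0.15} = -1.036, z_{0.5} = 0.
σ = (6.308 − 5.69)/(0 − (-1.036)) = 0.596.
μ = 5.69 − (-1.036)·0.596 = 6.308.

μ ≈ 6.308, σ ≈ 0.596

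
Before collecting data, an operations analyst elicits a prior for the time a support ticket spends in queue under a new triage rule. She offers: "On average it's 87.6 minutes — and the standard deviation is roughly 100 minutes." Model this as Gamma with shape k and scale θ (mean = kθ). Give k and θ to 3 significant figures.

k ≈ 0.767, θ ≈ 114

For Gamma(k, scale θ): mean = kθ, variance = kθ², so CV = 1/√k.
CV = SD/mean = 100/87.6 = 1.142, hence k = 1/CV² = 0.767.
Then θ = mean/k = 87.6/0.767 = 114.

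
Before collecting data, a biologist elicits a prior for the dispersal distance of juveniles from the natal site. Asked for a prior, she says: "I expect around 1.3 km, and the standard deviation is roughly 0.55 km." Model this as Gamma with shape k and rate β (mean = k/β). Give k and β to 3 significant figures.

For Gamma(k, rate β): mean = k/β, variance = k/β², so CV = 1/√k.
CV = SD/mean = 0.55/1.3 = 0.4231, hence k = 1/CV² = 5.59.
Then β = k/mean = 5.59/1.3 = 4.3.

k ≈ 5.59, β ≈ 4.3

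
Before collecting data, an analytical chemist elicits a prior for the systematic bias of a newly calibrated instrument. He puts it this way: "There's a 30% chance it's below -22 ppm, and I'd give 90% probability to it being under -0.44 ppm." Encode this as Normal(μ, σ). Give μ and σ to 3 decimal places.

For Normal(μ,σ), the p-quantile is μ + z_p·σ. Here z_{0.3} = -0.5244, z_{0.9} = 1.282.
So -22 = μ − 0.5244σ and -0.44 = μ + 1.282σ.
Subtracting: σ = (-0.44 − -22)/(1.282 − (-0.5244)) = 11.938.
Then μ = -22 − (-0.5244)·11.938 = -15.740.

μ = -15.740, σ = 11.938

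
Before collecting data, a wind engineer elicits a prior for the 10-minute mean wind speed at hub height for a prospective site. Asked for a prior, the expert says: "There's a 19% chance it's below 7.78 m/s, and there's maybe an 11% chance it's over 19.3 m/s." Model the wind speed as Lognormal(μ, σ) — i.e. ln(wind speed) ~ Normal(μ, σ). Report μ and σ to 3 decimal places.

μ ≈ 2.431, σ ≈ 0.432

If T ~ Lognormal(μ,σ) then ln T ~ Normal(μ,σ), so the p-quantile of ln T is μ + z_p·σ.
ln(7.78) = 2.052 and ln(19.3) = 2.96; z_{0.19} = -0.8779, z_{0.89} = 1.227.
σ = (2.96 − 2.052)/(1.227 − (-0.8779)) = 0.432.
μ = 2.052 − (-0.8779)·0.432 = 2.431.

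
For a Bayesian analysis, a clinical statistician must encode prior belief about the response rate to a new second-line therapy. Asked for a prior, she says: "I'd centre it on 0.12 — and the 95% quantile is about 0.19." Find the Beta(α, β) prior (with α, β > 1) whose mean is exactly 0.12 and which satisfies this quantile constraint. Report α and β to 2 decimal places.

α ≈ 8.20, β ≈ 60.12

With mean 0.12 fixed, write α = 0.12s, β = 0.88s where s = α+β.
Need P(θ < 0.19) = 0.95 under Beta(0.12s, 0.88s). Normal approximation: (q−m)/√(m(1−m)/s) ≈ z_{0.95} = 1.64, so s ≈ 0.12·0.88·(1.64)²/(0.19−0.12)² = 58.3.
At s = 58.3: P(θ<0.19) ≈ 0.937. Adjusting to match 0.95 gives s ≈ 68.32.
So α = 0.12·68.32 ≈ 8.20, β = 0.88·68.32 ≈ 60.12.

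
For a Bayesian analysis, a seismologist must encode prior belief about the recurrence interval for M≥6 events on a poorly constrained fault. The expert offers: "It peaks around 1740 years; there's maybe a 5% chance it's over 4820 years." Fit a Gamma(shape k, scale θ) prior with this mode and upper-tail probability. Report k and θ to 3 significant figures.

Gamma(k,θ) with k>1 has mode (k−1)θ, so θ = 1740/(k−1).
Need P(X < 4820) = 0.95 with θ tied to k this way. Start at k = 2, θ = 1740: P(X<4820) ≈ 0.764.
Too low — raise k to concentrate. Iterating converges to k ≈ 3.58.
Then θ = 1740/(3.58−1) ≈ 674.

k ≈ 3.58, θ ≈ 674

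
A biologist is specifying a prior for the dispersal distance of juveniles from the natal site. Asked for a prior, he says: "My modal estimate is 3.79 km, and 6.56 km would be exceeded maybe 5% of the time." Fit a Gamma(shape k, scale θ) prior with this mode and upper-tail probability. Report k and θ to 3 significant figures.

Gamma(k,θ) with k>1 has mode (k−1)θ, so θ = 3.79/(k−1).
Need P(X < 6.56) = 0.95 with θ tied to k this way. Start at k = 2, θ = 3.79: P(X<6.56) ≈ 0.516.
Too low — raise k to concentrate. Iterating converges to k ≈ 10.3.
Then θ = 3.79/(10.3−1) ≈ 0.409.

k ≈ 10.3, θ ≈ 0.409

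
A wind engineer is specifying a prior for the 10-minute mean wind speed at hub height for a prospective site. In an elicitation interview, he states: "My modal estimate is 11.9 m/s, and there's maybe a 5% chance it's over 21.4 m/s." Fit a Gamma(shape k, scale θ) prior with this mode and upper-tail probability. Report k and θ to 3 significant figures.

Gamma(k,θ) with k>1 has mode (k−1)θ, so θ = 11.9/(k−1).
Need P(X < 21.4) = 0.95 with θ tied to k this way. Start at k = 2, θ = 11.9: P(X<21.4) ≈ 0.537.
Too low — raise k to concentrate. Iterating converges to k ≈ 9.09.
Then θ = 11.9/(9.09−1) ≈ 1.47.

k ≈ 9.09, θ ≈ 1.47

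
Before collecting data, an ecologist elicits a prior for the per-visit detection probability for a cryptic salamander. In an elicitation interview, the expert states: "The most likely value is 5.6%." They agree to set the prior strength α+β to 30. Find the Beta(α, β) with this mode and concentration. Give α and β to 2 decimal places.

For α,β > 1 the Beta mode is (α−1)/(α+β−2). With α+β = 30, the mode is (α−1)/28.
Set (α−1)/28 = 0.056 → α = 1 + 0.056·28 = 2.57.
β = 30 − α = 27.43.

α = 2.57, β = 27.43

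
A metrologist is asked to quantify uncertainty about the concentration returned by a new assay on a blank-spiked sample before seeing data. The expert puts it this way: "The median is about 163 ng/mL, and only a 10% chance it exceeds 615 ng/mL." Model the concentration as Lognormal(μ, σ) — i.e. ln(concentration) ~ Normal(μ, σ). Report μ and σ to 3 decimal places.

If T ~ Lognormal(μ,σ) then ln T ~ Normal(μ,σ), so the p-quantile of ln T is μ + z_p·σ.
ln(163) = 5.094 and ln(615) = 6.422; z_{0.5} = 0, z_{0.9} = 1.282.
σ = (6.422 − 5.094)/(1.282 − (0)) = 1.036.
μ = 5.094 − (0)·1.036 = 5.094.

μ ≈ 5.094, σ ≈ 1.036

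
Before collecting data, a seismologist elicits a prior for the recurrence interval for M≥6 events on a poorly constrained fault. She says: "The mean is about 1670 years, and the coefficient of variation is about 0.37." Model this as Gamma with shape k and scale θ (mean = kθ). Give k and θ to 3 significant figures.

k ≈ 7.3, θ ≈ 229

For Gamma(k, scale θ): mean = kθ, variance = kθ², so CV = 1/√k.
CV = 0.37, hence k = 1/CV² = 7.3.
Then θ = mean/k = 1670/7.3 = 229.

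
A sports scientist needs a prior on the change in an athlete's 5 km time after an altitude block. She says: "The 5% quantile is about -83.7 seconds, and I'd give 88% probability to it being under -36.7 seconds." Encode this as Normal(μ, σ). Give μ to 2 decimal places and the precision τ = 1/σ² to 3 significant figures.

μ = -56.28, τ = 0.0036

For Normal(μ,σ), the p-quantile is μ + z_p·σ. Here z_{0.05} = -1.645, z_{0.88} = 1.175.
So -83.7 = μ − 1.645σ and -36.7 = μ + 1.175σ.
Subtracting: σ = (-36.7 − -83.7)/(1.175 − (-1.645)) = 16.67.
Then μ = -83.7 − (-1.645)·16.67 = -56.28.
Precision τ = 1/σ² = 1/16.67² = 0.0036.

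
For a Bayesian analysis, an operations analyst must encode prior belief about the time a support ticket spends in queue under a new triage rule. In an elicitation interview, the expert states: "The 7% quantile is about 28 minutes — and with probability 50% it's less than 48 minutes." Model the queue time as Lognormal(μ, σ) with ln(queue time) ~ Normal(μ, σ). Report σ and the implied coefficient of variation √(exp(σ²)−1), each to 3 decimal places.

If T ~ Lognormal(μ,σ) then ln T ~ Normal(μ,σ), so the p-quantile of ln T is μ + z_p·σ.
ln(28) = 3.332 and ln(48) = 3.871; z_{0.07} = -1.476, z_{0.5} = 0.
σ = (3.871 − 3.332)/(0 − (-1.476)) = 0.365.
μ = 3.332 − (-1.476)·0.365 = 3.871.
CV = √(exp(σ²)−1) = √(exp(0.1334)−1) = 0.378.

σ ≈ 0.365, CV ≈ 0.378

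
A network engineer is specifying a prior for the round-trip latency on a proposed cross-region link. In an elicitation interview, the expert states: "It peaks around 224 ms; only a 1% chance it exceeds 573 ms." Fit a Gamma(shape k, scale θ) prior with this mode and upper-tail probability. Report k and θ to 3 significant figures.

k ≈ 6.29, θ ≈ 42.3

Gamma(k,θ) with k>1 has mode (k−1)θ, so θ = 224/(k−1).
Need P(X < 573) = 0.99 with θ tied to k this way. Start at k = 2, θ = 224: P(X<573) ≈ 0.724.
Too low — raise k to concentrate. Iterating converges to k ≈ 6.29.
Then θ = 224/(6.29−1) ≈ 42.3.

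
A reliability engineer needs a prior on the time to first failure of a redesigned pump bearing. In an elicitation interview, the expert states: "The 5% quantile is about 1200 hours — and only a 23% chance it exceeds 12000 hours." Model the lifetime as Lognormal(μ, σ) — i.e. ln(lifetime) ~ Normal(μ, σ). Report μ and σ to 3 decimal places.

If T ~ Lognormal(μ,σ) then ln T ~ Normal(μ,σ), so the p-quantile of ln T is μ + z_p·σ.
ln(1200) = 7.09 and ln(12000) = 9.393; z_{0.05} = -1.645, z_{0.77} = 0.7388.
σ = (9.393 − 7.09)/(0.7388 − (-1.645)) = 0.966.
μ = 7.09 − (-1.645)·0.966 = 8.679.

μ ≈ 8.679, σ ≈ 0.966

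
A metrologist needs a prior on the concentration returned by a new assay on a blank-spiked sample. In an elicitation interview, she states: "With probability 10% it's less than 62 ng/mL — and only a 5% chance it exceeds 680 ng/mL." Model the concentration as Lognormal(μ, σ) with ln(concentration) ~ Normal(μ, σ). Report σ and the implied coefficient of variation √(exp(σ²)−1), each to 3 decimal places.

If T ~ Lognormal(μ,σ) then ln T ~ Normal(μ,σ), so the p-quantile of ln T is μ + z_p·σ.
ln(62) = 4.127 and ln(680) = 6.522; z_{0.1} = -1.282, z_{0.95} = 1.645.
σ = (6.522 − 4.127)/(1.645 − (-1.282)) = 0.818.
μ = 4.127 − (-1.282)·0.818 = 5.176.
CV = √(exp(σ²)−1) = √(exp(0.6698)−1) = 0.977.

σ ≈ 0.818, CV ≈ 0.977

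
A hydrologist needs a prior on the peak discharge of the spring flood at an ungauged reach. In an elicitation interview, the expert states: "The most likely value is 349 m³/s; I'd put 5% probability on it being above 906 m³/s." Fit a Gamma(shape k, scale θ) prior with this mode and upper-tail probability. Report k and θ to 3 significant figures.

k ≈ 3.97, θ ≈ 117

Gamma(k,θ) with k>1 has mode (k−1)θ, so θ = 349/(k−1).
Need P(X < 906) = 0.95 with θ tied to k this way. Start at k = 2, θ = 349: P(X<906) ≈ 0.732.
Too low — raise k to concentrate. Iterating converges to k ≈ 3.97.
Then θ = 349/(3.97−1) ≈ 117.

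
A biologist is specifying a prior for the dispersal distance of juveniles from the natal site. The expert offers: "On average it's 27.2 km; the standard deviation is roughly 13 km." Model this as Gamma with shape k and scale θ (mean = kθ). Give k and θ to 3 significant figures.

k ≈ 4.38, θ ≈ 6.21

For Gamma(k, scale θ): mean = kθ, variance = kθ², so CV = 1/√k.
CV = SD/mean = 13/27.2 = 0.4779, hence k = 1/CV² = 4.38.
Then θ = mean/k = 27.2/4.38 = 6.21.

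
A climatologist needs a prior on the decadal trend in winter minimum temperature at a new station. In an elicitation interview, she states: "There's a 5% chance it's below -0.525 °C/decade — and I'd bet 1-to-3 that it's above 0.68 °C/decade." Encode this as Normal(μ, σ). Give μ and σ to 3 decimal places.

For Normal(μ,σ), the p-quantile is μ + z_p·σ. Here z_{0.05} = -1.645, z_{0.75} = 0.6745.
So -0.525 = μ − 1.645σ and 0.68 = μ + 0.6745σ.
Subtracting: σ = (0.68 − -0.525)/(0.6745 − (-1.645)) = 0.520.
Then μ = -0.525 − (-1.645)·0.520 = 0.330.

μ = 0.330, σ = 0.520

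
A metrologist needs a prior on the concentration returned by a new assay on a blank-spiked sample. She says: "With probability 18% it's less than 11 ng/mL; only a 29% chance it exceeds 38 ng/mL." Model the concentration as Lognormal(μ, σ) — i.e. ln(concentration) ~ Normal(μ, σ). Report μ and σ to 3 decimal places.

μ ≈ 3.171, σ ≈ 0.844

If T ~ Lognormal(μ,σ) then ln T ~ Normal(μ,σ), so the p-quantile of ln T is μ + z_p·σ.
ln(11) = 2.398 and ln(38) = 3.638; z_{0.18} = -0.9154, z_{0.71} = 0.5534.
σ = (3.638 − 2.398)/(0.5534 − (-0.9154)) = 0.844.
μ = 2.398 − (-0.9154)·0.844 = 3.171.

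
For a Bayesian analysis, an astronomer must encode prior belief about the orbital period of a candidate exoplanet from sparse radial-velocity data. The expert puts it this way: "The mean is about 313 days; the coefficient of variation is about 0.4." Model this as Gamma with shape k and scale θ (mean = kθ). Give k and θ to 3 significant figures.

k ≈ 6.25, θ ≈ 50.1

For Gamma(k, scale θ): mean = kθ, variance = kθ², so CV = 1/√k.
CV = 0.4, hence k = 1/CV² = 6.25.
Then θ = mean/k = 313/6.25 = 50.1.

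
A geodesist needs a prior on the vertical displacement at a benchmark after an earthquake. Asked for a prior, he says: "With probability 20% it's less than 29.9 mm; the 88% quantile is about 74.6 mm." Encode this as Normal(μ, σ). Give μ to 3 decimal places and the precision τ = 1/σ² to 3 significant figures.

μ = 48.555, τ = 0.00204

For Normal(μ,σ), the p-quantile is μ + z_p·σ. Here z_{0.2} = -0.8416, z_{0.88} = 1.175.
So 29.9 = μ − 0.8416σ and 74.6 = μ + 1.175σ.
Subtracting: σ = (74.6 − 29.9)/(1.175 − (-0.8416)) = 22.166.
Then μ = 29.9 − (-0.8416)·22.166 = 48.555.
Precision τ = 1/σ² = 1/22.17² = 0.00204.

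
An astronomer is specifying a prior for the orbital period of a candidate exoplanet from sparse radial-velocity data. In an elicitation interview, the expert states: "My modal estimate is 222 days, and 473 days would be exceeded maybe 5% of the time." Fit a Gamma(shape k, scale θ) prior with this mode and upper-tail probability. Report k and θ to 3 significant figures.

Gamma(k,θ) with k>1 has mode (k−1)θ, so θ = 222/(k−1).
Need P(X < 473) = 0.95 with θ tied to k this way. Start at k = 2, θ = 222: P(X<473) ≈ 0.628.
Too low — raise k to concentrate. Iterating converges to k ≈ 5.82.
Then θ = 222/(5.82−1) ≈ 46.

k ≈ 5.82, θ ≈ 46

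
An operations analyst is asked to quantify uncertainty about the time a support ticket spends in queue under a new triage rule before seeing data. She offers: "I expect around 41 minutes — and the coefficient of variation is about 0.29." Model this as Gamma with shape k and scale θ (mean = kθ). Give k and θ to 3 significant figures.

For Gamma(k, scale θ): mean = kθ, variance = kθ², so CV = 1/√k.
CV = 0.29, hence k = 1/CV² = 11.9.
Then θ = mean/k = 41/11.9 = 3.45.

k ≈ 11.9, θ ≈ 3.45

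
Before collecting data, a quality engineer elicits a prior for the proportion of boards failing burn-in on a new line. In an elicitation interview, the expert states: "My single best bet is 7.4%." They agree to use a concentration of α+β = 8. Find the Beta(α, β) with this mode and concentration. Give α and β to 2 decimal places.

α = 1.44, β = 6.56

For α,β > 1 the Beta mode is (α−1)/(α+β−2). With α+β = 8, the mode is (α−1)/6.
Set (α−1)/6 = 0.074 → α = 1 + 0.074·6 = 1.44.
β = 8 − α = 6.56.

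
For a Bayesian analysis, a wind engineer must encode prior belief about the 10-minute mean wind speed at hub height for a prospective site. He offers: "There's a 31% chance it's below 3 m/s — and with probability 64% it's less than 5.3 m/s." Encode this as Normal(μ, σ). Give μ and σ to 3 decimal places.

μ = 4.335, σ = 2.692

For Normal(μ,σ), the p-quantile is μ + z_p·σ. Here z_{0.31} = -0.4959, z_{0.64} = 0.3585.
So 3 = μ − 0.4959σ and 5.3 = μ + 0.3585σ.
Subtracting: σ = (5.3 − 3)/(0.3585 − (-0.4959)) = 2.692.
Then μ = 3 − (-0.4959)·2.692 = 4.335.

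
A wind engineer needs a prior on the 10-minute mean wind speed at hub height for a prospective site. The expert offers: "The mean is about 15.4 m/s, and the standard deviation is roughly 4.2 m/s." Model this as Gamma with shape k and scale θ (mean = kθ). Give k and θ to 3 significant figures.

For Gamma(k, scale θ): mean = kθ, variance = kθ², so CV = 1/√k.
CV = SD/mean = 4.2/15.4 = 0.2727, hence k = 1/CV² = 13.4.
Then θ = mean/k = 15.4/13.4 = 1.15.

k ≈ 13.4, θ ≈ 1.15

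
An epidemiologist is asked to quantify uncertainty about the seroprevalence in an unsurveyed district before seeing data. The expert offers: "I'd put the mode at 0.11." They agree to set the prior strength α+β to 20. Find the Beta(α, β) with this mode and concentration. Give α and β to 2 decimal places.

For α,β > 1 the Beta mode is (α−1)/(α+β−2). With α+β = 20, the mode is (α−1)/18.
Set (α−1)/18 = 0.11 → α = 1 + 0.11·18 = 2.98.
β = 20 − α = 17.02.

α = 2.98, β = 17.02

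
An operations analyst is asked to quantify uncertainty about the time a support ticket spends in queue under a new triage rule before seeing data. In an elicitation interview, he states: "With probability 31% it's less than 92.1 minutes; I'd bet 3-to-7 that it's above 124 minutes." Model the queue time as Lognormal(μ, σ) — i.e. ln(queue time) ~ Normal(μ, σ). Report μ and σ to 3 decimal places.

μ ≈ 4.667, σ ≈ 0.292

If T ~ Lognormal(μ,σ) then ln T ~ Normal(μ,σ), so the p-quantile of ln T is μ + z_p·σ.
ln(92.1) = 4.523 and ln(124) = 4.82; z_{0.31} = -0.4959, z_{0.7} = 0.5244.
σ = (4.82 − 4.523)/(0.5244 − (-0.4959)) = 0.292.
μ = 4.523 − (-0.4959)·0.292 = 4.667.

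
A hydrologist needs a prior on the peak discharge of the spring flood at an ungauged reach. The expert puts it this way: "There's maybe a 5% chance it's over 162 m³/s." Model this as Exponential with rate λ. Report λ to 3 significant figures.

λ ≈ 0.0185

P(T > 162.0) = e^(−λ·162.0) = 0.05, so λ = −ln(0.05)/162.0 = 0.0185.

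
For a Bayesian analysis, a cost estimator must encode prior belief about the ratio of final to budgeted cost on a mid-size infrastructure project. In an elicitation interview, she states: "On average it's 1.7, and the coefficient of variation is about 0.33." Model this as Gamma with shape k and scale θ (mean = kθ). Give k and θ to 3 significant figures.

For Gamma(k, scale θ): mean = kθ, variance = kθ², so CV = 1/√k.
CV = 0.33, hence k = 1/CV² = 9.18.
Then θ = mean/k = 1.7/9.18 = 0.185.

k ≈ 9.18, θ ≈ 0.185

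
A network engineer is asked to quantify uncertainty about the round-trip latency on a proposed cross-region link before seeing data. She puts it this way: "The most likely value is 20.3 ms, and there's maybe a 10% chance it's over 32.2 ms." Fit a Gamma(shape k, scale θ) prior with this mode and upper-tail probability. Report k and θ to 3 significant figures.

Gamma(k,θ) with k>1 has mode (k−1)θ, so θ = 20.3/(k−1).
Need P(X < 32.2) = 0.9 with θ tied to k this way. Start at k = 2, θ = 20.3: P(X<32.2) ≈ 0.471.
Too low — raise k to concentrate. Iterating converges to k ≈ 9.82.
Then θ = 20.3/(9.82−1) ≈ 2.3.

k ≈ 9.82, θ ≈ 2.3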